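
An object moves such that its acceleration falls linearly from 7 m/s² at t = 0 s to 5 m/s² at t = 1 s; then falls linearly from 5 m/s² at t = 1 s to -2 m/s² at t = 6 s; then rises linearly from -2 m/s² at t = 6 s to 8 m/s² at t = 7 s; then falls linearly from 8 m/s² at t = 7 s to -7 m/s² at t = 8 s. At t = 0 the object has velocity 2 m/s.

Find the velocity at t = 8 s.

Δv equals the area under the a-t graph; then v = v₀ + Δv.
0–1 s: ½(7 + 5)(1) = 6 m/s
1–6 s: ½(5 + -2)(5) = 7.5 m/s
6–7 s: ½(-2 + 8)(1) = 3 m/s
7–8 s: ½(8 + -7)(1) = 0.5 m/s
Δv = 17 m/s, so v(8) = 2 + (17) = 19 m/s.

19 m/s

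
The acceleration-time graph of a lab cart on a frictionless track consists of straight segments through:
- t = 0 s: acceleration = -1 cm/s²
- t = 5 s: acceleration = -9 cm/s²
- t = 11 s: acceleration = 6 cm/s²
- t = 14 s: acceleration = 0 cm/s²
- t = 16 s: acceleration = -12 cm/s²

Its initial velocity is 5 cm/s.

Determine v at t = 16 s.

-32 cm/s

Δv equals the area under the a-t graph; then v = v₀ + Δv.
0–5 s: ½(-1 + -9)(5) = -25 cm/s
5–11 s: ½(-9 + 6)(6) = -9 cm/s
11–14 s: ½(6 + 0)(3) = 9 cm/s
14–16 s: ½(0 + -12)(2) = -12 cm/s
Δv = -37 cm/s, so v(16) = 5 + (-37) = -32 cm/s.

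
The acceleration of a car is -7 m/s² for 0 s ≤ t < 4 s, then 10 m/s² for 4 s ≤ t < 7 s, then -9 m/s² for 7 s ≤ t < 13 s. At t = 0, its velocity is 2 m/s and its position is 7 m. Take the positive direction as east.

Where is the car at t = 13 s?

On each constant-a segment, Δv = aΔt and Δx = v₀Δt + ½aΔt²; chain segment to segment.
0–4 s: v starts 2 m/s; Δx = 2·4 + ½·-7·4² = -48 m; v ends -26 m/s.
4–7 s: v starts -26 m/s; Δx = -26·3 + ½·10·3² = -33 m; v ends 4 m/s.
7–13 s: v starts 4 m/s; Δx = 4·6 + ½·-9·6² = -138 m; v ends -50 m/s.
x(13) = 7 + Σ Δx = -212 m.

-212 m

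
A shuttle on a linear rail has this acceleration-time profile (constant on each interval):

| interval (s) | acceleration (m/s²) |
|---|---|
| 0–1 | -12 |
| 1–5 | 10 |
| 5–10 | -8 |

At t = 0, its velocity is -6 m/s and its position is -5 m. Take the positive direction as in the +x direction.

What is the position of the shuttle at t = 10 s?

1 m

On each constant-a segment, Δv = aΔt and Δx = v₀Δt + ½aΔt²; chain segment to segment.
0–1 s: v starts -6 m/s; Δx = -6·1 + ½·-12·1² = -12 m; v ends -18 m/s.
1–5 s: v starts -18 m/s; Δx = -18·4 + ½·10·4² = 8 m; v ends 22 m/s.
5–10 s: v starts 22 m/s; Δx = 22·5 + ½·-8·5² = 10 m; v ends -18 m/s.
x(10) = -5 + Σ Δx = 1 m.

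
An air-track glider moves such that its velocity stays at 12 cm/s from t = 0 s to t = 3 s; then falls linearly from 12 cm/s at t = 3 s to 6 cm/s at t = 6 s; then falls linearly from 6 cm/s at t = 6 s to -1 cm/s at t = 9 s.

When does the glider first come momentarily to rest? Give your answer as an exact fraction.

t = 60/7 s

v changes sign on 6–9 s (from 6 to -1); the graph is linear there, so v = 0 at t = 6 + (-6)·(9 − 6)/(-1 − 6) = 60/7 s.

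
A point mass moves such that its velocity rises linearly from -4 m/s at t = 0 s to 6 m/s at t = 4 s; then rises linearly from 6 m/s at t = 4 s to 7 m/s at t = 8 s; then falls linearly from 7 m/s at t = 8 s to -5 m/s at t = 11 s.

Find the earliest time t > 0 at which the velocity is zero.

t = 1.6 s

v changes sign on 0–4 s (from -4 to 6); the graph is linear there, so v = 0 at t = 0 + (4)·(4 − 0)/(6 − -4) = 1.6 s.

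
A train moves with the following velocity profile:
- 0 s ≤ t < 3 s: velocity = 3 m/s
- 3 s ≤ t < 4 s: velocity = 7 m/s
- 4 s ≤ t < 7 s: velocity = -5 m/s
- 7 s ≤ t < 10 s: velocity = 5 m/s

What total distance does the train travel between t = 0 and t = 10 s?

46 m

Distance (not displacement) is the total path length: add the absolute areas under v-t.
0–3 s: |3| × 3 = 9 m
3–4 s: |7| × 1 = 7 m
4–7 s: |-5| × 3 = 15 m
7–10 s: |5| × 3 = 15 m
Total distance = 46 m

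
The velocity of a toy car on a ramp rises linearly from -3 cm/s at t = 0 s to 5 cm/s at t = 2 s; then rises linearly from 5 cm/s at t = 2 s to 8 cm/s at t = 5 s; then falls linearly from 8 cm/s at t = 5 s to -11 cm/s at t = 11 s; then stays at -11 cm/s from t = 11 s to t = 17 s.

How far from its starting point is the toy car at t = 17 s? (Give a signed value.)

Net displacement equals the area under the velocity-time graph (areas below the axis count negative).
0–2 s: ½(-3 + 5)(2) = 2 cm
2–5 s: ½(5 + 8)(3) = 19.5 cm
5–11 s: ½(8 + -11)(6) = -9 cm
11–17 s: -11 × 6 = -66 cm
Net displacement = -53.5 cm

-53.5 cm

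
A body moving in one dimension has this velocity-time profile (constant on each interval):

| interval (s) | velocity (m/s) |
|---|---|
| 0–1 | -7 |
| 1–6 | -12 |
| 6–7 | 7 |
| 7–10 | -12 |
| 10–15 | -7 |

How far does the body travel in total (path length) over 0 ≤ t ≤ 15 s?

145 m

Distance (not displacement) is the total path length: add the absolute areas under v-t.
0–1 s: |-7| × 1 = 7 m
1–6 s: |-12| × 5 = 60 m
6–7 s: |7| × 1 = 7 m
7–10 s: |-12| × 3 = 36 m
10–15 s: |-7| × 5 = 35 m
Total distance = 145 m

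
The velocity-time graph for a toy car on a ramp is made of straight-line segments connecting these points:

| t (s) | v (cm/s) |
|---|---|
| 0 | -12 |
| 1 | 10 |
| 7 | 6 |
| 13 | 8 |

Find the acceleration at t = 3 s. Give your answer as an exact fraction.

Acceleration is the slope of the v-t graph on 1–7 s: (6 − 10)/(7 − 1) = -2/3 cm/s².

-2/3 cm/s²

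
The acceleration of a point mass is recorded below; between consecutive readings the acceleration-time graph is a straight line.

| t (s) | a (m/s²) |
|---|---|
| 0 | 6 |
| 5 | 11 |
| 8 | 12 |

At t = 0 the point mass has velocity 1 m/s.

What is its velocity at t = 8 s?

78 m/s

Δv equals the area under the a-t graph; then v = v₀ + Δv.
0–5 s: ½(6 + 11)(5) = 42.5 m/s
5–8 s: ½(11 + 12)(3) = 34.5 m/s
Δv = 77 m/s, so v(8) = 1 + (77) = 78 m/s.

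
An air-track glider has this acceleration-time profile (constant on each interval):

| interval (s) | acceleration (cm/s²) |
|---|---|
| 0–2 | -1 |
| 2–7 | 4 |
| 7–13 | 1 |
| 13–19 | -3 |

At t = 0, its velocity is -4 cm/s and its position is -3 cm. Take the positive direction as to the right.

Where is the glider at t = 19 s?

On each constant-a segment, Δv = aΔt and Δx = v₀Δt + ½aΔt²; chain segment to segment.
0–2 s: v starts -4 cm/s; Δx = -4·2 + ½·-1·2² = -10 cm; v ends -6 cm/s.
2–7 s: v starts -6 cm/s; Δx = -6·5 + ½·4·5² = 20 cm; v ends 14 cm/s.
7–13 s: v starts 14 cm/s; Δx = 14·6 + ½·1·6² = 102 cm; v ends 20 cm/s.
13–19 s: v starts 20 cm/s; Δx = 20·6 + ½·-3·6² = 66 cm; v ends 2 cm/s.
x(19) = -3 + Σ Δx = 175 cm.

175 cm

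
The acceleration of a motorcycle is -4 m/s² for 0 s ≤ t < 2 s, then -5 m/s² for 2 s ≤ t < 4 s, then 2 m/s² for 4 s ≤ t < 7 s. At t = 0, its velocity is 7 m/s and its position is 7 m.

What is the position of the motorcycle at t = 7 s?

On each constant-a segment, Δv = aΔt and Δx = v₀Δt + ½aΔt²; chain segment to segment.
0–2 s: v starts 7 m/s; Δx = 7·2 + ½·-4·2² = 6 m; v ends -1 m/s.
2–4 s: v starts -1 m/s; Δx = -1·2 + ½·-5·2² = -12 m; v ends -11 m/s.
4–7 s: v starts -11 m/s; Δx = -11·3 + ½·2·3² = -24 m; v ends -5 m/s.
x(7) = 7 + Σ Δx = -23 m.

-23 m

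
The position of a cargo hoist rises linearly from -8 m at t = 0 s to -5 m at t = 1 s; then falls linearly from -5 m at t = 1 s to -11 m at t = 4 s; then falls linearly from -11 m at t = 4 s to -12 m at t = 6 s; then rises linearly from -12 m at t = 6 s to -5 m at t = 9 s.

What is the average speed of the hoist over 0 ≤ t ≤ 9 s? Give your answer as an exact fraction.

17/9 m/s

Average speed = (total path length)/(elapsed time); on a piecewise-linear x-t graph the path length is Σ|Δx|.
0–1 s: |Δx| = |-5 − -8| = 3 m
1–4 s: |Δx| = |-11 − -5| = 6 m
4–6 s: |Δx| = |-12 − -11| = 1 m
6–9 s: |Δx| = |-5 − -12| = 7 m
Total path = 17 m; average speed = 17/9 = 17/9 m/s.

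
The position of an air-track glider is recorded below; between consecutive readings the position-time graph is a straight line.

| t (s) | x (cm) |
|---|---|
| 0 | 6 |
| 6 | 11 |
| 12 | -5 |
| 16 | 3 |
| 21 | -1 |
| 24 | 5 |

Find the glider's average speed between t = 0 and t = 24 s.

Average speed = (total path length)/(elapsed time); on a piecewise-linear x-t graph the path length is Σ|Δx|.
0–6 s: |Δx| = |11 − 6| = 5 cm
6–12 s: |Δx| = |-5 − 11| = 16 cm
12–16 s: |Δx| = |3 − -5| = 8 cm
16–21 s: |Δx| = |-1 − 3| = 4 cm
21–24 s: |Δx| = |5 − -1| = 6 cm
Total path = 39 cm; average speed = 39/24 = 1.625 cm/s.

1.625 cm/s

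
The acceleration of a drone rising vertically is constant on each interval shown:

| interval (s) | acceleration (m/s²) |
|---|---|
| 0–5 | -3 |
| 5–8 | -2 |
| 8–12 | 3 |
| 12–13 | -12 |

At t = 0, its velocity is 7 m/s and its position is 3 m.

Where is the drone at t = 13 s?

-72.5 m

On each constant-a segment, Δv = aΔt and Δx = v₀Δt + ½aΔt²; chain segment to segment.
0–5 s: v starts 7 m/s; Δx = 7·5 + ½·-3·5² = -2.5 m; v ends -8 m/s.
5–8 s: v starts -8 m/s; Δx = -8·3 + ½·-2·3² = -33 m; v ends -14 m/s.
8–12 s: v starts -14 m/s; Δx = -14·4 + ½·3·4² = -32 m; v ends -2 m/s.
12–13 s: v starts -2 m/s; Δx = -2·1 + ½·-12·1² = -8 m; v ends -14 m/s.
x(13) = 3 + Σ Δx = -72.5 m.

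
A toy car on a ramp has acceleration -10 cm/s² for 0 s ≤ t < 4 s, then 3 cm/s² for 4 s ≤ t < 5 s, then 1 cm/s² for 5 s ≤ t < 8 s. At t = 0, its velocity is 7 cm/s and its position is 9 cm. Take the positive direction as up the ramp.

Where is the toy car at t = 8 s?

-160 cm

On each constant-a segment, Δv = aΔt and Δx = v₀Δt + ½aΔt²; chain segment to segment.
0–4 s: v starts 7 cm/s; Δx = 7·4 + ½·-10·4² = -52 cm; v ends -33 cm/s.
4–5 s: v starts -33 cm/s; Δx = -33·1 + ½·3·1² = -31.5 cm; v ends -30 cm/s.
5–8 s: v starts -30 cm/s; Δx = -30·3 + ½·1·3² = -85.5 cm; v ends -27 cm/s.
x(8) = 9 + Σ Δx = -160 cm.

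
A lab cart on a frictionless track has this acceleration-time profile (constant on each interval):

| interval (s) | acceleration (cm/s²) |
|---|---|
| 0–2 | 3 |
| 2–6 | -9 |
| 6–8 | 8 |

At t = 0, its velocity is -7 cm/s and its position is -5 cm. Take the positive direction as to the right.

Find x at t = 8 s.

On each constant-a segment, Δv = aΔt and Δx = v₀Δt + ½aΔt²; chain segment to segment.
0–2 s: v starts -7 cm/s; Δx = -7·2 + ½·3·2² = -8 cm; v ends -1 cm/s.
2–6 s: v starts -1 cm/s; Δx = -1·4 + ½·-9·4² = -76 cm; v ends -37 cm/s.
6–8 s: v starts -37 cm/s; Δx = -37·2 + ½·8·2² = -58 cm; v ends -21 cm/s.
x(8) = -5 + Σ Δx = -147 cm.

-147 cm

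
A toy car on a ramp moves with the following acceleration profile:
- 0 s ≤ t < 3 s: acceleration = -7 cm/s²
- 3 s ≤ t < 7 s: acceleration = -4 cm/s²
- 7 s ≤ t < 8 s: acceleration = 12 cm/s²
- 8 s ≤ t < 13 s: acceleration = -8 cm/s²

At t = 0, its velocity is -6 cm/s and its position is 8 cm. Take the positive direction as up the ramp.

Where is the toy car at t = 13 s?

On each constant-a segment, Δv = aΔt and Δx = v₀Δt + ½aΔt²; chain segment to segment.
0–3 s: v starts -6 cm/s; Δx = -6·3 + ½·-7·3² = -49.5 cm; v ends -27 cm/s.
3–7 s: v starts -27 cm/s; Δx = -27·4 + ½·-4·4² = -140 cm; v ends -43 cm/s.
7–8 s: v starts -43 cm/s; Δx = -43·1 + ½·12·1² = -37 cm; v ends -31 cm/s.
8–13 s: v starts -31 cm/s; Δx = -31·5 + ½·-8·5² = -255 cm; v ends -71 cm/s.
x(13) = 8 + Σ Δx = -473.5 cm.

-473.5 cm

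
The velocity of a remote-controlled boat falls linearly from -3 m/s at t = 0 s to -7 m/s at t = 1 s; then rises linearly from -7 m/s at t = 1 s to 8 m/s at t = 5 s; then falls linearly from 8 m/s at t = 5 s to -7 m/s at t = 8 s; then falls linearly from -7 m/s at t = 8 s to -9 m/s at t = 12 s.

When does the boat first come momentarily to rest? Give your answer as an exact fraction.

t = 43/15 s

v changes sign on 1–5 s (from -7 to 8); the graph is linear there, so v = 0 at t = 1 + (7)·(5 − 1)/(8 − -7) = 43/15 s.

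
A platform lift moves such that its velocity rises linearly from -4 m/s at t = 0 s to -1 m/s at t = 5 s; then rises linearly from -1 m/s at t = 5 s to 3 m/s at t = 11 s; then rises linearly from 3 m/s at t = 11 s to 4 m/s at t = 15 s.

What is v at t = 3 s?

On 0–5 s the graph is linear from -4 to -1 m/s: v(3) = -4 + (-1 − -4)·(3 − 0)/(5 − 0) = -2.2 m/s.

-2.2 m/s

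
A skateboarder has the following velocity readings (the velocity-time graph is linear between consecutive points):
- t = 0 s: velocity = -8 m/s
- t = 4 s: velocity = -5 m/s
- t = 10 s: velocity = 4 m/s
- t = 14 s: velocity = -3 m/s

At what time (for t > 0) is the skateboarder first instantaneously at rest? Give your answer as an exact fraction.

t = 22/3 s

v changes sign on 4–10 s (from -5 to 4); the graph is linear there, so v = 0 at t = 4 + (5)·(10 − 4)/(4 − -5) = 22/3 s.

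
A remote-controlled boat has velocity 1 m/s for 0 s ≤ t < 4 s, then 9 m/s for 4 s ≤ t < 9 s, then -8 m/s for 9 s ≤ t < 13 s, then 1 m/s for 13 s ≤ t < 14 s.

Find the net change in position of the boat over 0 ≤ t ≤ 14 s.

Net displacement equals the area under the velocity-time graph (areas below the axis count negative).
0–4 s: 1 × 4 = 4 m
4–9 s: 9 × 5 = 45 m
9–13 s: -8 × 4 = -32 m
13–14 s: 1 × 1 = 1 m
Net displacement = 18 m

18 m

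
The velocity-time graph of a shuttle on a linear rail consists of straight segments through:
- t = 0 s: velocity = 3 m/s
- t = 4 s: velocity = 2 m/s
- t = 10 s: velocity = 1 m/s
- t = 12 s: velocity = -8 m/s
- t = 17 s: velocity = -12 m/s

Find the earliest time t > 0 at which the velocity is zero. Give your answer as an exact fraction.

t = 92/9 s

v changes sign on 10–12 s (from 1 to -8); the graph is linear there, so v = 0 at t = 10 + (-1)·(12 − 10)/(-8 − 1) = 92/9 s.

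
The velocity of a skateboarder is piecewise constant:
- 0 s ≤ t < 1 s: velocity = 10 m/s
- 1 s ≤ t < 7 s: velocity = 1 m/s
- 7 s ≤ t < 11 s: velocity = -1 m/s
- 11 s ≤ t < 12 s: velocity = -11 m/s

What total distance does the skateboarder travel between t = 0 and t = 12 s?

31 m

Distance (not displacement) is the total path length: add the absolute areas under v-t.
0–1 s: |10| × 1 = 10 m
1–7 s: |1| × 6 = 6 m
7–11 s: |-1| × 4 = 4 m
11–12 s: |-11| × 1 = 11 m
Total distance = 31 m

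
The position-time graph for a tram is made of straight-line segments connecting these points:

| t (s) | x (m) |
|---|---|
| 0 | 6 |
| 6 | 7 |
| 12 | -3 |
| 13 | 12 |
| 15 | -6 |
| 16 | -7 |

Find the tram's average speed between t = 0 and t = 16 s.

Average speed = (total path length)/(elapsed time); on a piecewise-linear x-t graph the path length is Σ|Δx|.
0–6 s: |Δx| = |7 − 6| = 1 m
6–12 s: |Δx| = |-3 − 7| = 10 m
12–13 s: |Δx| = |12 − -3| = 15 m
13–15 s: |Δx| = |-6 − 12| = 18 m
15–16 s: |Δx| = |-7 − -6| = 1 m
Total path = 45 m; average speed = 45/16 = 2.8125 m/s.

2.8125 m/s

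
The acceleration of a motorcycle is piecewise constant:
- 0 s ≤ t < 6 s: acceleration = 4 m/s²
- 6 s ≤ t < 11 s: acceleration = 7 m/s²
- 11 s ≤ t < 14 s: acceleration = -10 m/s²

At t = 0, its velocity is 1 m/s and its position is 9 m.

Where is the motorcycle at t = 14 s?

On each constant-a segment, Δv = aΔt and Δx = v₀Δt + ½aΔt²; chain segment to segment.
0–6 s: v starts 1 m/s; Δx = 1·6 + ½·4·6² = 78 m; v ends 25 m/s.
6–11 s: v starts 25 m/s; Δx = 25·5 + ½·7·5² = 212.5 m; v ends 60 m/s.
11–14 s: v starts 60 m/s; Δx = 60·3 + ½·-10·3² = 135 m; v ends 30 m/s.
x(14) = 9 + Σ Δx = 434.5 m.

434.5 m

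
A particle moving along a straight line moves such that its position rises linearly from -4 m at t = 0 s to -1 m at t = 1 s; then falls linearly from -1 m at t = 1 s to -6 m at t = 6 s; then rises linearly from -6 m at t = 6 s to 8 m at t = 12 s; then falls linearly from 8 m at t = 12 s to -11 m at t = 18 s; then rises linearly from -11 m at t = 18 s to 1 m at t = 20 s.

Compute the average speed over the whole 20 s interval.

Average speed = (total path length)/(elapsed time); on a piecewise-linear x-t graph the path length is Σ|Δx|.
0–1 s: |Δx| = |-1 − -4| = 3 m
1–6 s: |Δx| = |-6 − -1| = 5 m
6–12 s: |Δx| = |8 − -6| = 14 m
12–18 s: |Δx| = |-11 − 8| = 19 m
18–20 s: |Δx| = |1 − -11| = 12 m
Total path = 53 m; average speed = 53/20 = 2.65 m/s.

2.65 m/s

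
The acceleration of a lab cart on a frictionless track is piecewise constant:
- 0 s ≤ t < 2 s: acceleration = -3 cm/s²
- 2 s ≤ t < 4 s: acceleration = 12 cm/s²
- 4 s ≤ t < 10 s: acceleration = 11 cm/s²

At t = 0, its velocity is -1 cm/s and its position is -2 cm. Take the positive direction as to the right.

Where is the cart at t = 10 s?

On each constant-a segment, Δv = aΔt and Δx = v₀Δt + ½aΔt²; chain segment to segment.
0–2 s: v starts -1 cm/s; Δx = -1·2 + ½·-3·2² = -8 cm; v ends -7 cm/s.
2–4 s: v starts -7 cm/s; Δx = -7·2 + ½·12·2² = 10 cm; v ends 17 cm/s.
4–10 s: v starts 17 cm/s; Δx = 17·6 + ½·11·6² = 300 cm; v ends 83 cm/s.
x(10) = -2 + Σ Δx = 300 cm.

300 cm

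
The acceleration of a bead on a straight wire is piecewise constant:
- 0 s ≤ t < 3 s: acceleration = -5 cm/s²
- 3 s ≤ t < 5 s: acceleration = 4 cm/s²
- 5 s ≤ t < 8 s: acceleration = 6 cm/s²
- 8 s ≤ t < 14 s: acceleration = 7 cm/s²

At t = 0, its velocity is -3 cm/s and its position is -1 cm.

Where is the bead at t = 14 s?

110.5 cm

On each constant-a segment, Δv = aΔt and Δx = v₀Δt + ½aΔt²; chain segment to segment.
0–3 s: v starts -3 cm/s; Δx = -3·3 + ½·-5·3² = -31.5 cm; v ends -18 cm/s.
3–5 s: v starts -18 cm/s; Δx = -18·2 + ½·4·2² = -28 cm; v ends -10 cm/s.
5–8 s: v starts -10 cm/s; Δx = -10·3 + ½·6·3² = -3 cm; v ends 8 cm/s.
8–14 s: v starts 8 cm/s; Δx = 8·6 + ½·7·6² = 174 cm; v ends 50 cm/s.
x(14) = -1 + Σ Δx = 110.5 cm.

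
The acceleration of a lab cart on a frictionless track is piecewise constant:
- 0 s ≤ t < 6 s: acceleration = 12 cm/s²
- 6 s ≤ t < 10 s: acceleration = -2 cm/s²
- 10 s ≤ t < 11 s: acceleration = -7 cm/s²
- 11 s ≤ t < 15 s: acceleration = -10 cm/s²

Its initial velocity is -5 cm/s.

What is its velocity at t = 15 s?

Δv equals the area under the a-t graph; then v = v₀ + Δv.
0–6 s: 12 × 6 = 72 cm/s
6–10 s: -2 × 4 = -8 cm/s
10–11 s: -7 × 1 = -7 cm/s
11–15 s: -10 × 4 = -40 cm/s
Δv = 17 cm/s, so v(15) = -5 + (17) = 12 cm/s.

12 cm/s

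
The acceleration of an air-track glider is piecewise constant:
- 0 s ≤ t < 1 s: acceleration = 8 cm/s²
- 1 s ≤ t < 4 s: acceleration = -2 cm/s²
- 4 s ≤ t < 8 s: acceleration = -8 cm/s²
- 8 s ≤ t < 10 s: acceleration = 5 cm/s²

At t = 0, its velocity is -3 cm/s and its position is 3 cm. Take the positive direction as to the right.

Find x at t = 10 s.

On each constant-a segment, Δv = aΔt and Δx = v₀Δt + ½aΔt²; chain segment to segment.
0–1 s: v starts -3 cm/s; Δx = -3·1 + ½·8·1² = 1 cm; v ends 5 cm/s.
1–4 s: v starts 5 cm/s; Δx = 5·3 + ½·-2·3² = 6 cm; v ends -1 cm/s.
4–8 s: v starts -1 cm/s; Δx = -1·4 + ½·-8·4² = -68 cm; v ends -33 cm/s.
8–10 s: v starts -33 cm/s; Δx = -33·2 + ½·5·2² = -56 cm; v ends -23 cm/s.
x(10) = 3 + Σ Δx = -114 cm.

-114 cm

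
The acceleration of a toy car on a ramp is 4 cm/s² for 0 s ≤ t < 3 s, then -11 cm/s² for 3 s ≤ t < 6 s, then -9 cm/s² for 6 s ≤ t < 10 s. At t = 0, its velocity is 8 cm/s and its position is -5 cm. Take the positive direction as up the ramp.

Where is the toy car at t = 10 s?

On each constant-a segment, Δv = aΔt and Δx = v₀Δt + ½aΔt²; chain segment to segment.
0–3 s: v starts 8 cm/s; Δx = 8·3 + ½·4·3² = 42 cm; v ends 20 cm/s.
3–6 s: v starts 20 cm/s; Δx = 20·3 + ½·-11·3² = 10.5 cm; v ends -13 cm/s.
6–10 s: v starts -13 cm/s; Δx = -13·4 + ½·-9·4² = -124 cm; v ends -49 cm/s.
x(10) = -5 + Σ Δx = -76.5 cm.

-76.5 cm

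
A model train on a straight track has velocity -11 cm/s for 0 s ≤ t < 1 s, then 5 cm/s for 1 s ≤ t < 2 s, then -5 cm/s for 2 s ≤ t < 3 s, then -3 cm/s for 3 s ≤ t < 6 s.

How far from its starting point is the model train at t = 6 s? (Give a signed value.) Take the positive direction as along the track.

-20 cm

Displacement is the signed area under the v-t curve.
0–1 s: -11 × 1 = -11 cm
1–2 s: 5 × 1 = 5 cm
2–3 s: -5 × 1 = -5 cm
3–6 s: -3 × 3 = -9 cm
Net displacement = -20 cm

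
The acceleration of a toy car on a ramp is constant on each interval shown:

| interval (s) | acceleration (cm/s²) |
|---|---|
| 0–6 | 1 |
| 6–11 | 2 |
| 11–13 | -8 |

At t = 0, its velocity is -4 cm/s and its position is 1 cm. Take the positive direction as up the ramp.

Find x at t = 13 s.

38 cm

On each constant-a segment, Δv = aΔt and Δx = v₀Δt + ½aΔt²; chain segment to segment.
0–6 s: v starts -4 cm/s; Δx = -4·6 + ½·1·6² = -6 cm; v ends 2 cm/s.
6–11 s: v starts 2 cm/s; Δx = 2·5 + ½·2·5² = 35 cm; v ends 12 cm/s.
11–13 s: v starts 12 cm/s; Δx = 12·2 + ½·-8·2² = 8 cm; v ends -4 cm/s.
x(13) = 1 + Σ Δx = 38 cm.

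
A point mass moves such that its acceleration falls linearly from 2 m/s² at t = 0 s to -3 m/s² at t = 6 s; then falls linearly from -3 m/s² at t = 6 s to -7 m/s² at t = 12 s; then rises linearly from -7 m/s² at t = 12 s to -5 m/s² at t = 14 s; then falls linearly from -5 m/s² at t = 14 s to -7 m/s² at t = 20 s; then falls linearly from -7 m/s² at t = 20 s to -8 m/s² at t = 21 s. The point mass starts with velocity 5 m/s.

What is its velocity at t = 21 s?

Δv equals the area under the a-t graph; then v = v₀ + Δv.
0–6 s: ½(2 + -3)(6) = -3 m/s
6–12 s: ½(-3 + -7)(6) = -30 m/s
12–14 s: ½(-7 + -5)(2) = -12 m/s
14–20 s: ½(-5 + -7)(6) = -36 m/s
20–21 s: ½(-7 + -8)(1) = -7.5 m/s
Δv = -88.5 m/s, so v(21) = 5 + (-88.5) = -83.5 m/s.

-83.5 m/s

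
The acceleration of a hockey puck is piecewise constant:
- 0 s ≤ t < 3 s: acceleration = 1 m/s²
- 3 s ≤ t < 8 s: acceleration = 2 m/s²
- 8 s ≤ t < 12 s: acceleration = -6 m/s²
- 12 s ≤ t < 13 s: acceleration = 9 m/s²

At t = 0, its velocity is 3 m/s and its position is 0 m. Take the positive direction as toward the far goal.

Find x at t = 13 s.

On each constant-a segment, Δv = aΔt and Δx = v₀Δt + ½aΔt²; chain segment to segment.
0–3 s: v starts 3 m/s; Δx = 3·3 + ½·1·3² = 13.5 m; v ends 6 m/s.
3–8 s: v starts 6 m/s; Δx = 6·5 + ½·2·5² = 55 m; v ends 16 m/s.
8–12 s: v starts 16 m/s; Δx = 16·4 + ½·-6·4² = 16 m; v ends -8 m/s.
12–13 s: v starts -8 m/s; Δx = -8·1 + ½·9·1² = -3.5 m; v ends 1 m/s.
x(13) = 0 + Σ Δx = 81 m.

81 m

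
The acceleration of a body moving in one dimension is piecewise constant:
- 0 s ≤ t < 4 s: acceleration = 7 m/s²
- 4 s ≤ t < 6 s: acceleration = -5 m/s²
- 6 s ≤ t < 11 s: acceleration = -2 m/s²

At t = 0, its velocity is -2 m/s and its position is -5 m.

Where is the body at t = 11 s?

On each constant-a segment, Δv = aΔt and Δx = v₀Δt + ½aΔt²; chain segment to segment.
0–4 s: v starts -2 m/s; Δx = -2·4 + ½·7·4² = 48 m; v ends 26 m/s.
4–6 s: v starts 26 m/s; Δx = 26·2 + ½·-5·2² = 42 m; v ends 16 m/s.
6–11 s: v starts 16 m/s; Δx = 16·5 + ½·-2·5² = 55 m; v ends 6 m/s.
x(11) = -5 + Σ Δx = 140 m.

140 m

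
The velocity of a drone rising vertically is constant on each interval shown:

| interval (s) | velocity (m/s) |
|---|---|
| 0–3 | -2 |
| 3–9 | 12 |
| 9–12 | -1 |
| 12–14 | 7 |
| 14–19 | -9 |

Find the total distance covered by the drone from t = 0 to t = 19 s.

140 m

Distance (not displacement) is the total path length: add the absolute areas under v-t.
0–3 s: |-2| × 3 = 6 m
3–9 s: |12| × 6 = 72 m
9–12 s: |-1| × 3 = 3 m
12–14 s: |7| × 2 = 14 m
14–19 s: |-9| × 5 = 45 m
Total distance = 140 m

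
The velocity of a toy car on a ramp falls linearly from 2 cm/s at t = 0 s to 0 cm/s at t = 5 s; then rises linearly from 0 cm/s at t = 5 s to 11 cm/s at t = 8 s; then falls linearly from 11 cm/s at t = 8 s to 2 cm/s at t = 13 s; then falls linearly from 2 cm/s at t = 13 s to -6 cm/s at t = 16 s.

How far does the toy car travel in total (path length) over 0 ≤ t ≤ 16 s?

Distance (not displacement) is the total path length: add the absolute areas under v-t.
0–5 s: |½(2 + 0)(5)| = 5 cm
5–8 s: |½(0 + 11)(3)| = 16.5 cm
8–13 s: |½(11 + 2)(5)| = 32.5 cm
13–16 s: v = 0 at t = 13.75 s; triangle areas 0.75 + 6.75 = 7.5 cm
Total distance = 61.5 cm

61.5 cm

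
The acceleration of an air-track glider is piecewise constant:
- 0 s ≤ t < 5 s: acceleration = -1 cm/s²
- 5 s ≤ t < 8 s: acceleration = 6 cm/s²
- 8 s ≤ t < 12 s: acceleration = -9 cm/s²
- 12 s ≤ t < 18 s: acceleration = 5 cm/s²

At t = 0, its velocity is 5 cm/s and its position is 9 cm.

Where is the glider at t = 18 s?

On each constant-a segment, Δv = aΔt and Δx = v₀Δt + ½aΔt²; chain segment to segment.
0–5 s: v starts 5 cm/s; Δx = 5·5 + ½·-1·5² = 12.5 cm; v ends 0 cm/s.
5–8 s: v starts 0 cm/s; Δx = 0·3 + ½·6·3² = 27 cm; v ends 18 cm/s.
8–12 s: v starts 18 cm/s; Δx = 18·4 + ½·-9·4² = 0 cm; v ends -18 cm/s.
12–18 s: v starts -18 cm/s; Δx = -18·6 + ½·5·6² = -18 cm; v ends 12 cm/s.
x(18) = 9 + Σ Δx = 30.5 cm.

30.5 cm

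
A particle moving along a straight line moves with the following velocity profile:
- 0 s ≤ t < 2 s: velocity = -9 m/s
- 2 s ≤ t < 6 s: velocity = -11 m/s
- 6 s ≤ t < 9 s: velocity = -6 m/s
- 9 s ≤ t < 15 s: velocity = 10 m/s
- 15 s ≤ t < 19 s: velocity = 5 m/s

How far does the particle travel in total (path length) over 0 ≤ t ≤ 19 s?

Distance (not displacement) is the total path length: add the absolute areas under v-t.
0–2 s: |-9| × 2 = 18 m
2–6 s: |-11| × 4 = 44 m
6–9 s: |-6| × 3 = 18 m
9–15 s: |10| × 6 = 60 m
15–19 s: |5| × 4 = 20 m
Total distance = 160 m

160 m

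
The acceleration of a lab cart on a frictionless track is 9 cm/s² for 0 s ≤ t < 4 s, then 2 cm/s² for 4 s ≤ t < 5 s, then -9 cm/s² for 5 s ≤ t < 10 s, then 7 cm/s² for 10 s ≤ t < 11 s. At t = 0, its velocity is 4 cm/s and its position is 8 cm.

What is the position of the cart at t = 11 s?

On each constant-a segment, Δv = aΔt and Δx = v₀Δt + ½aΔt²; chain segment to segment.
0–4 s: v starts 4 cm/s; Δx = 4·4 + ½·9·4² = 88 cm; v ends 40 cm/s.
4–5 s: v starts 40 cm/s; Δx = 40·1 + ½·2·1² = 41 cm; v ends 42 cm/s.
5–10 s: v starts 42 cm/s; Δx = 42·5 + ½·-9·5² = 97.5 cm; v ends -3 cm/s.
10–11 s: v starts -3 cm/s; Δx = -3·1 + ½·7·1² = 0.5 cm; v ends 4 cm/s.
x(11) = 8 + Σ Δx = 235 cm.

235 cm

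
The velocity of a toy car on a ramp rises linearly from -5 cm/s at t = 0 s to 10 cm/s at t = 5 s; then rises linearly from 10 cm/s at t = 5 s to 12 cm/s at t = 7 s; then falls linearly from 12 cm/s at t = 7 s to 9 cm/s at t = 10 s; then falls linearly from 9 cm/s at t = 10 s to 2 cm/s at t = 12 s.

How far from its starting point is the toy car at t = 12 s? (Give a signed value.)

77 cm

Net displacement equals the area under the velocity-time graph (areas below the axis count negative).
0–5 s: ½(-5 + 10)(5) = 12.5 cm
5–7 s: ½(10 + 12)(2) = 22 cm
7–10 s: ½(12 + 9)(3) = 31.5 cm
10–12 s: ½(9 + 2)(2) = 11 cm
Net displacement = 77 cm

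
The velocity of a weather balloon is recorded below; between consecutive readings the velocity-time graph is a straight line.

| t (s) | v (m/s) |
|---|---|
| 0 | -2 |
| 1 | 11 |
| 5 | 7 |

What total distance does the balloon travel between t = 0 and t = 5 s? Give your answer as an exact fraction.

Total distance travelled is ∫|v| dt — sum the magnitudes of each area piece.
0–1 s: v = 0 at t = 2/13 s; triangle areas 2/13 + 121/26 = 125/26 m
1–5 s: |½(11 + 7)(4)| = 36 m
Total distance = 1061/26 m

1061/26 m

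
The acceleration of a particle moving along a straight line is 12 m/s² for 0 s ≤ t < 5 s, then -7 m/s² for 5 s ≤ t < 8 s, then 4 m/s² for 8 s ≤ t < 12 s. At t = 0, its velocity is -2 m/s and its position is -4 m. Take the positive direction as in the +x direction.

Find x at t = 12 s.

On each constant-a segment, Δv = aΔt and Δx = v₀Δt + ½aΔt²; chain segment to segment.
0–5 s: v starts -2 m/s; Δx = -2·5 + ½·12·5² = 140 m; v ends 58 m/s.
5–8 s: v starts 58 m/s; Δx = 58·3 + ½·-7·3² = 142.5 m; v ends 37 m/s.
8–12 s: v starts 37 m/s; Δx = 37·4 + ½·4·4² = 180 m; v ends 53 m/s.
x(12) = -4 + Σ Δx = 458.5 m.

458.5 m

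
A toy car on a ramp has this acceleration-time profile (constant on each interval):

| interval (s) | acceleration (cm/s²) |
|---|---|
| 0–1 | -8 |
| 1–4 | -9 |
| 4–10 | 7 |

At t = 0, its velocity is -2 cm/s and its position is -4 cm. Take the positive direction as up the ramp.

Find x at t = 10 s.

-176.5 cm

On each constant-a segment, Δv = aΔt and Δx = v₀Δt + ½aΔt²; chain segment to segment.
0–1 s: v starts -2 cm/s; Δx = -2·1 + ½·-8·1² = -6 cm; v ends -10 cm/s.
1–4 s: v starts -10 cm/s; Δx = -10·3 + ½·-9·3² = -70.5 cm; v ends -37 cm/s.
4–10 s: v starts -37 cm/s; Δx = -37·6 + ½·7·6² = -96 cm; v ends 5 cm/s.
x(10) = -4 + Σ Δx = -176.5 cm.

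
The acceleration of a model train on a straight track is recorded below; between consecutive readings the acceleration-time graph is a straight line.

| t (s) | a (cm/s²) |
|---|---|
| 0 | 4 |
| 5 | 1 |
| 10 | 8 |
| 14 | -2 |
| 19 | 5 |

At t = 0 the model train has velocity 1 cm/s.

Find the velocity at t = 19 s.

Δv equals the area under the a-t graph; then v = v₀ + Δv.
0–5 s: ½(4 + 1)(5) = 12.5 cm/s
5–10 s: ½(1 + 8)(5) = 22.5 cm/s
10–14 s: ½(8 + -2)(4) = 12 cm/s
14–19 s: ½(-2 + 5)(5) = 7.5 cm/s
Δv = 54.5 cm/s, so v(19) = 1 + (54.5) = 55.5 cm/s.

55.5 cm/s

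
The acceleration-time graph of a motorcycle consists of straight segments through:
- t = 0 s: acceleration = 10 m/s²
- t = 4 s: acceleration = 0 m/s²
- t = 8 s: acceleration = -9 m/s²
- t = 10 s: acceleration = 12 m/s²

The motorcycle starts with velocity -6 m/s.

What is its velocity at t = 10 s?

-1 m/s

Δv equals the area under the a-t graph; then v = v₀ + Δv.
0–4 s: ½(10 + 0)(4) = 20 m/s
4–8 s: ½(0 + -9)(4) = -18 m/s
8–10 s: ½(-9 + 12)(2) = 3 m/s
Δv = 5 m/s, so v(10) = -6 + (5) = -1 m/s.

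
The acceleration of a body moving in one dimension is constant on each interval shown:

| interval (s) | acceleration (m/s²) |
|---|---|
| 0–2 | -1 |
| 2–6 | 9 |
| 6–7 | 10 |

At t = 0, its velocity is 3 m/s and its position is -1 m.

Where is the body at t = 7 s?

121 m

On each constant-a segment, Δv = aΔt and Δx = v₀Δt + ½aΔt²; chain segment to segment.
0–2 s: v starts 3 m/s; Δx = 3·2 + ½·-1·2² = 4 m; v ends 1 m/s.
2–6 s: v starts 1 m/s; Δx = 1·4 + ½·9·4² = 76 m; v ends 37 m/s.
6–7 s: v starts 37 m/s; Δx = 37·1 + ½·10·1² = 42 m; v ends 47 m/s.
x(7) = -1 + Σ Δx = 121 m.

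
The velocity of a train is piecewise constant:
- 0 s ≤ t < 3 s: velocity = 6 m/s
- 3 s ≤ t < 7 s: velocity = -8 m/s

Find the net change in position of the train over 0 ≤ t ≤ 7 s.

Displacement is the signed area under the v-t curve.
0–3 s: 6 × 3 = 18 m
3–7 s: -8 × 4 = -32 m
Net displacement = -14 m

-14 m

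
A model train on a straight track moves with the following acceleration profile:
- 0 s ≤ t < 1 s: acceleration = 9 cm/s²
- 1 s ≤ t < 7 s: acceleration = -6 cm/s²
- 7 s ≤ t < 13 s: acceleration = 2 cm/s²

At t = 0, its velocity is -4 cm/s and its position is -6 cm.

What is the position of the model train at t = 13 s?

-233.5 cm

On each constant-a segment, Δv = aΔt and Δx = v₀Δt + ½aΔt²; chain segment to segment.
0–1 s: v starts -4 cm/s; Δx = -4·1 + ½·9·1² = 0.5 cm; v ends 5 cm/s.
1–7 s: v starts 5 cm/s; Δx = 5·6 + ½·-6·6² = -78 cm; v ends -31 cm/s.
7–13 s: v starts -31 cm/s; Δx = -31·6 + ½·2·6² = -150 cm; v ends -19 cm/s.
x(13) = -6 + Σ Δx = -233.5 cm.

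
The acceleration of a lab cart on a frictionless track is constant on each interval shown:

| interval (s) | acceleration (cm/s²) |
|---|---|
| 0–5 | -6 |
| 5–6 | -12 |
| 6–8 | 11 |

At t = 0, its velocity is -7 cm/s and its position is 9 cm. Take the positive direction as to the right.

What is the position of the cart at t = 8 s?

On each constant-a segment, Δv = aΔt and Δx = v₀Δt + ½aΔt²; chain segment to segment.
0–5 s: v starts -7 cm/s; Δx = -7·5 + ½·-6·5² = -110 cm; v ends -37 cm/s.
5–6 s: v starts -37 cm/s; Δx = -37·1 + ½·-12·1² = -43 cm; v ends -49 cm/s.
6–8 s: v starts -49 cm/s; Δx = -49·2 + ½·11·2² = -76 cm; v ends -27 cm/s.
x(8) = 9 + Σ Δx = -220 cm.

-220 cm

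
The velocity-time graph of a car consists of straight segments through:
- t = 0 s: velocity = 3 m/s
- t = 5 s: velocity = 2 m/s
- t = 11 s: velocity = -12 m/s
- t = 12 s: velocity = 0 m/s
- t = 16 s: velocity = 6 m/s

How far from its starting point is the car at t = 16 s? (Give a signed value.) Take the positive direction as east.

-11.5 m

Net displacement equals the area under the velocity-time graph (areas below the axis count negative).
0–5 s: ½(3 + 2)(5) = 12.5 m
5–11 s: ½(2 + -12)(6) = -30 m
11–12 s: ½(-12 + 0)(1) = -6 m
12–16 s: ½(0 + 6)(4) = 12 m
Net displacement = -11.5 m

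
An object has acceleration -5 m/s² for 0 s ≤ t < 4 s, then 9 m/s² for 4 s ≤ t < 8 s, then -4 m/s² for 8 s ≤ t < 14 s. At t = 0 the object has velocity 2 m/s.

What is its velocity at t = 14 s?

Δv equals the area under the a-t graph; then v = v₀ + Δv.
0–4 s: -5 × 4 = -20 m/s
4–8 s: 9 × 4 = 36 m/s
8–14 s: -4 × 6 = -24 m/s
Δv = -8 m/s, so v(14) = 2 + (-8) = -6 m/s.

-6 m/s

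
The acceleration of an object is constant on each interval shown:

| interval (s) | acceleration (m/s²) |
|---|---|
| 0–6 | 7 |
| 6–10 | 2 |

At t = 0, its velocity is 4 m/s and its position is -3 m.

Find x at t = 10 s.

On each constant-a segment, Δv = aΔt and Δx = v₀Δt + ½aΔt²; chain segment to segment.
0–6 s: v starts 4 m/s; Δx = 4·6 + ½·7·6² = 150 m; v ends 46 m/s.
6–10 s: v starts 46 m/s; Δx = 46·4 + ½·2·4² = 200 m; v ends 54 m/s.
x(10) = -3 + Σ Δx = 347 m.

347 m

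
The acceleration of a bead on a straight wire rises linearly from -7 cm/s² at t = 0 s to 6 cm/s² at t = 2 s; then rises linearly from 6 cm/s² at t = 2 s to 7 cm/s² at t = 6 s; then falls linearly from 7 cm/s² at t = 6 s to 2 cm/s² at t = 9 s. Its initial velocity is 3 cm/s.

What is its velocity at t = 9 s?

41.5 cm/s

Δv equals the area under the a-t graph; then v = v₀ + Δv.
0–2 s: ½(-7 + 6)(2) = -1 cm/s
2–6 s: ½(6 + 7)(4) = 26 cm/s
6–9 s: ½(7 + 2)(3) = 13.5 cm/s
Δv = 38.5 cm/s, so v(9) = 3 + (38.5) = 41.5 cm/s.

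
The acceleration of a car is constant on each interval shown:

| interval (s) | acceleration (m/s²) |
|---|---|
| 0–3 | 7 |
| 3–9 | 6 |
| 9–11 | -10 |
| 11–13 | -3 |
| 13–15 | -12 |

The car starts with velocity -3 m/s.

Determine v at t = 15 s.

Δv equals the area under the a-t graph; then v = v₀ + Δv.
0–3 s: 7 × 3 = 21 m/s
3–9 s: 6 × 6 = 36 m/s
9–11 s: -10 × 2 = -20 m/s
11–13 s: -3 × 2 = -6 m/s
13–15 s: -12 × 2 = -24 m/s
Δv = 7 m/s, so v(15) = -3 + (7) = 4 m/s.

4 m/s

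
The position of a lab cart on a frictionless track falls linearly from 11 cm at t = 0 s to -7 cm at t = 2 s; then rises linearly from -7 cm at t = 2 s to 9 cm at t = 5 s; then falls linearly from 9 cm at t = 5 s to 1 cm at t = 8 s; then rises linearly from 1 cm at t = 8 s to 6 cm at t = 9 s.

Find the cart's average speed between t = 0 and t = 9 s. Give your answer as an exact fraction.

47/9 cm/s

Average speed = (total path length)/(elapsed time); on a piecewise-linear x-t graph the path length is Σ|Δx|.
0–2 s: |Δx| = |-7 − 11| = 18 cm
2–5 s: |Δx| = |9 − -7| = 16 cm
5–8 s: |Δx| = |1 − 9| = 8 cm
8–9 s: |Δx| = |6 − 1| = 5 cm
Total path = 47 cm; average speed = 47/9 = 47/9 cm/s.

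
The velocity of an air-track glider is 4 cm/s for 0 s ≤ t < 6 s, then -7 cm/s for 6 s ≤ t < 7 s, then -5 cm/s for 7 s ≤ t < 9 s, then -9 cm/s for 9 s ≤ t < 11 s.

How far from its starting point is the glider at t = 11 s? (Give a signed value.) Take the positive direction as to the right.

Net displacement equals the area under the velocity-time graph (areas below the axis count negative).
0–6 s: 4 × 6 = 24 cm
6–7 s: -7 × 1 = -7 cm
7–9 s: -5 × 2 = -10 cm
9–11 s: -9 × 2 = -18 cm
Net displacement = -11 cm

-11 cm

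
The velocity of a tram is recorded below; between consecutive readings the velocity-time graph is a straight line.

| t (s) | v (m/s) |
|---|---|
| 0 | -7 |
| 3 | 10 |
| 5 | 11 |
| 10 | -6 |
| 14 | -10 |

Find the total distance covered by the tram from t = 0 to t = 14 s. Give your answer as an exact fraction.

Distance (not displacement) is the total path length: add the absolute areas under v-t.
0–3 s: v = 0 at t = 21/17 s; triangle areas 147/34 + 150/17 = 447/34 m
3–5 s: |½(10 + 11)(2)| = 21 m
5–10 s: v = 0 at t = 140/17 s; triangle areas 605/34 + 90/17 = 785/34 m
10–14 s: |½(-6 + -10)(4)| = 32 m
Total distance = 1517/17 m

1517/17 m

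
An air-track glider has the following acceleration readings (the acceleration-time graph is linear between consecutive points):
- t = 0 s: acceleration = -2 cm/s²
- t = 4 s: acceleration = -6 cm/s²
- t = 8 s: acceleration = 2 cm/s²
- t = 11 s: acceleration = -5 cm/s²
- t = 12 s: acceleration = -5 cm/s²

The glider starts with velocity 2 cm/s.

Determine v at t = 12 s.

Δv equals the area under the a-t graph; then v = v₀ + Δv.
0–4 s: ½(-2 + -6)(4) = -16 cm/s
4–8 s: ½(-6 + 2)(4) = -8 cm/s
8–11 s: ½(2 + -5)(3) = -4.5 cm/s
11–12 s: -5 × 1 = -5 cm/s
Δv = -33.5 cm/s, so v(12) = 2 + (-33.5) = -31.5 cm/s.

-31.5 cm/s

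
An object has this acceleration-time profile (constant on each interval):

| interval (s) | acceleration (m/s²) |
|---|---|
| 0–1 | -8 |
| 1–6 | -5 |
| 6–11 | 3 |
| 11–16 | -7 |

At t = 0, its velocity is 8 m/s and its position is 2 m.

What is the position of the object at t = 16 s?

-281.5 m

On each constant-a segment, Δv = aΔt and Δx = v₀Δt + ½aΔt²; chain segment to segment.
0–1 s: v starts 8 m/s; Δx = 8·1 + ½·-8·1² = 4 m; v ends 0 m/s.
1–6 s: v starts 0 m/s; Δx = 0·5 + ½·-5·5² = -62.5 m; v ends -25 m/s.
6–11 s: v starts -25 m/s; Δx = -25·5 + ½·3·5² = -87.5 m; v ends -10 m/s.
11–16 s: v starts -10 m/s; Δx = -10·5 + ½·-7·5² = -137.5 m; v ends -45 m/s.
x(16) = 2 + Σ Δx = -281.5 m.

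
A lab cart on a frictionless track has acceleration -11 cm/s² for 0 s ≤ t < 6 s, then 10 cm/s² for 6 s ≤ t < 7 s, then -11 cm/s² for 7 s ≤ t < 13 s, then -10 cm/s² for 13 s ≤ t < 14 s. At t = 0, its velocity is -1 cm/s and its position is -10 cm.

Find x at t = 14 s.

-944 cm

On each constant-a segment, Δv = aΔt and Δx = v₀Δt + ½aΔt²; chain segment to segment.
0–6 s: v starts -1 cm/s; Δx = -1·6 + ½·-11·6² = -204 cm; v ends -67 cm/s.
6–7 s: v starts -67 cm/s; Δx = -67·1 + ½·10·1² = -62 cm; v ends -57 cm/s.
7–13 s: v starts -57 cm/s; Δx = -57·6 + ½·-11·6² = -540 cm; v ends -123 cm/s.
13–14 s: v starts -123 cm/s; Δx = -123·1 + ½·-10·1² = -128 cm; v ends -133 cm/s.
x(14) = -10 + Σ Δx = -944 cm.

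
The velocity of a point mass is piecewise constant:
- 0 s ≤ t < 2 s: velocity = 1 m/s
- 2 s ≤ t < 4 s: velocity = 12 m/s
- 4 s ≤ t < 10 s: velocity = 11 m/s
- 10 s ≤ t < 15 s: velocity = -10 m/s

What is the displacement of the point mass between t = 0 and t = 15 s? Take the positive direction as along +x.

Net displacement equals the area under the velocity-time graph (areas below the axis count negative).
0–2 s: 1 × 2 = 2 m
2–4 s: 12 × 2 = 24 m
4–10 s: 11 × 6 = 66 m
10–15 s: -10 × 5 = -50 m
Net displacement = 42 m

42 m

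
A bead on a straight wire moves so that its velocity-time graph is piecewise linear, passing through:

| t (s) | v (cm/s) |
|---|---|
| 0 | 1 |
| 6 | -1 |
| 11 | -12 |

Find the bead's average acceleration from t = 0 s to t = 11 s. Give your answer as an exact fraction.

-13/11 cm/s²

Average acceleration = Δv/Δt = (-12 − 1)/(11 − 0) = -13/11 cm/s².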